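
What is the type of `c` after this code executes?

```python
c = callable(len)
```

callable() returns bool

bool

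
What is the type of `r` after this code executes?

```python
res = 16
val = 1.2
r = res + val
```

int + float returns float (16 + 1.2 = 17.2)

float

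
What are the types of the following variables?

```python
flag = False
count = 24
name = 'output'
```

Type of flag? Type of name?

flag is bool; name is str

bool, str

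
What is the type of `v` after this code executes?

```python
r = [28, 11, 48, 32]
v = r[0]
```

Indexing a list of ints returns int (r[0] = 28)

int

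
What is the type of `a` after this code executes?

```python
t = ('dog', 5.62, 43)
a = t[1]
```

Index 1 of tuple is 5.62 which is float

float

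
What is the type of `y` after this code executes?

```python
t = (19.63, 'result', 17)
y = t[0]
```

Index 0 of tuple is 19.63 which is float

float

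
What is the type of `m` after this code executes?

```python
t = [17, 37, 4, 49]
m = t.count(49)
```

list.count() returns int

int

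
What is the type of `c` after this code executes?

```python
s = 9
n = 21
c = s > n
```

Comparison operators return bool

bool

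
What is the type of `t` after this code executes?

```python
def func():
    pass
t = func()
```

A function with no return statement returns None

NoneType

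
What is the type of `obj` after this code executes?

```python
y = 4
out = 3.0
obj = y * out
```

int * float returns float (4 * 3.0 = 12.0)

float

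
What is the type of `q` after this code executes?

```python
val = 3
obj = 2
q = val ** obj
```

int ** positive int returns int (3 ** 2 = 9)

int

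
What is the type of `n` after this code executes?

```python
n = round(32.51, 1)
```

round() with ndigits arg returns float

float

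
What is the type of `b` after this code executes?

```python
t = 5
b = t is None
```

'is' comparison returns bool

bool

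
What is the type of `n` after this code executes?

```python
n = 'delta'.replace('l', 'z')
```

str.replace() returns str

str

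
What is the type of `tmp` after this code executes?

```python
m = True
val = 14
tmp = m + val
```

bool + int returns int (True is 1, so 1 + 14 = 15)

int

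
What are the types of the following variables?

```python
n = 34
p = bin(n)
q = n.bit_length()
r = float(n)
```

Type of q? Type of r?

int.bit_length() returns int; float() returns float

int, float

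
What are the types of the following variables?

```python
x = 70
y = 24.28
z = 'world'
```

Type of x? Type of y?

x is int; y is float

int, float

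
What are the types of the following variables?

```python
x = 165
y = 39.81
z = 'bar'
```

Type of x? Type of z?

x is int; z is str

int, str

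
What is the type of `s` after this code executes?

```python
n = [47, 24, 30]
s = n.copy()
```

list.copy() returns list

list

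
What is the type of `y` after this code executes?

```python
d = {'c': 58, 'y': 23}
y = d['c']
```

Accessing dict[str, int] with key 'c' returns int value 58

int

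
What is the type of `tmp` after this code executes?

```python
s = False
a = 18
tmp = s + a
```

bool + int returns int (False is 0, so 0 + 18 = 18)

int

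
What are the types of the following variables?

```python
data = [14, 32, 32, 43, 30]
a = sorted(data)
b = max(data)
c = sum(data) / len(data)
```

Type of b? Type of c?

max of ints returns int; int / int returns float

int, float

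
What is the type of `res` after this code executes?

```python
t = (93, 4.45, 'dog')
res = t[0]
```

Index 0 of tuple is 93 which is int

int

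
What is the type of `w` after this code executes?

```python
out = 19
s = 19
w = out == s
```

Equality comparison returns bool

bool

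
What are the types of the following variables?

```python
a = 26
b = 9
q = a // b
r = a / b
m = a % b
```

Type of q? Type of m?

int // int returns int; int % int returns int

int, int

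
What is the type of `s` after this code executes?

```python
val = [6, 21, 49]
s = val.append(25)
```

list.append() returns None (mutates in place)

NoneType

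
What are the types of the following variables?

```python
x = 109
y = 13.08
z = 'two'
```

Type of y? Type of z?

y is float; z is str

float, str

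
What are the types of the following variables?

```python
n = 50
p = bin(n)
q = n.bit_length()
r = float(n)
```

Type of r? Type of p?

float() returns float; bin() returns str

float, str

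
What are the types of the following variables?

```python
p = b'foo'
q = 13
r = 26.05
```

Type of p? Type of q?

p is bytes; q is int

bytes, int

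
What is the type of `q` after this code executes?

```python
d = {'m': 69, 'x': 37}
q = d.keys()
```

.keys() returns a dict_keys view object

dict_keys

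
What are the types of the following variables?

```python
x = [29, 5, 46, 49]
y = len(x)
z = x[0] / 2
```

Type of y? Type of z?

len() returns int; int / int returns float

int, float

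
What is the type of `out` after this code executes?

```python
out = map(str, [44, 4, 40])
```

map() returns a map iterator object

map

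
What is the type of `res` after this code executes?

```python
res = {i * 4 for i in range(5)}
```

A set comprehension {expr for x in iterable} produces a set

set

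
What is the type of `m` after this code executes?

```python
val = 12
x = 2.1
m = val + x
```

int + float returns float (12 + 2.1 = 14.1)

float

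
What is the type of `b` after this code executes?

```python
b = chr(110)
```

chr() returns str (single character)

str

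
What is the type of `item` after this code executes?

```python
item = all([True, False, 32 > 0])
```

all() returns bool

bool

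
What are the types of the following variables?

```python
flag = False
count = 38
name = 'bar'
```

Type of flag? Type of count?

flag is bool; count is int

bool, int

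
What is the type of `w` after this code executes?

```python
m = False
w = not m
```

'not' always returns bool

bool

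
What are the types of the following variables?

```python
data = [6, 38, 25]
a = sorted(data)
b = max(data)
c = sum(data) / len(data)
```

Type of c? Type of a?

int / int returns float; sorted() returns list

float, list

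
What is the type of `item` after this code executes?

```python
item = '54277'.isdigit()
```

str.isdigit() returns bool

bool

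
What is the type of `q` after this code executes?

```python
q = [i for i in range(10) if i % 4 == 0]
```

A list comprehension [...] produces a list

list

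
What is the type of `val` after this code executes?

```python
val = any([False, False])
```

any() returns bool

bool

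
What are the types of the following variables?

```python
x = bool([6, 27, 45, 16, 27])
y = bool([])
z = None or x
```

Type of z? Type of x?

None or <bool> returns the bool; bool() returns bool

bool, bool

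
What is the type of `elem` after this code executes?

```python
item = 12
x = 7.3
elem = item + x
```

int + float returns float (12 + 7.3 = 19.3)

float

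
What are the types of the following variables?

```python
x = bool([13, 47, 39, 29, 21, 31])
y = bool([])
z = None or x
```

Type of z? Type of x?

None or <bool> returns the bool; bool() returns bool

bool, bool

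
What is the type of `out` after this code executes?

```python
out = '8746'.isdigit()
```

str.isdigit() returns bool

bool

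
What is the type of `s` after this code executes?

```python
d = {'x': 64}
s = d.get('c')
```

dict.get() returns None when key 'c' is not found and no default given

NoneType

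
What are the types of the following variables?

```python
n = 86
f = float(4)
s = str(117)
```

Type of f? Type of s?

f is float; s is str

float, str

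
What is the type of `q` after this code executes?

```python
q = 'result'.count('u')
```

str.count() returns int

int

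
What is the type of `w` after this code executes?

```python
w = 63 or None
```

'or' returns first truthy value (63, int)

int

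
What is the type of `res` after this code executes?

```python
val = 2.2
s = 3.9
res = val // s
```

float // float returns float (floor division preserves float type)

float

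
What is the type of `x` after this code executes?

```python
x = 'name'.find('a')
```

str.find() returns int (index, or -1)

int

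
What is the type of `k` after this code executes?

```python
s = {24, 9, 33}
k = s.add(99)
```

set.add() returns None (mutates in place)

NoneType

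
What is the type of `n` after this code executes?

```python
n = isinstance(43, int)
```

isinstance() returns bool

bool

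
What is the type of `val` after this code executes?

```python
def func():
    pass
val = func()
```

A function with no return statement returns None

NoneType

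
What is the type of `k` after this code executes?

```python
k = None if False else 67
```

Ternary: condition is False, else branch (67) taken → int

int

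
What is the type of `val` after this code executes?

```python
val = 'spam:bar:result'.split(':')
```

str.split() returns list

list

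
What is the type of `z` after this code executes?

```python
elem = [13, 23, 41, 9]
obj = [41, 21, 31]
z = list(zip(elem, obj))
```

list(zip(...)) returns a list of tuples

list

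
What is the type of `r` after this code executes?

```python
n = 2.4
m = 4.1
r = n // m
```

float // float returns float (floor division preserves float type)

float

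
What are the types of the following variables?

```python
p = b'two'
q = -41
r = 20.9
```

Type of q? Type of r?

q is int; r is float

int, float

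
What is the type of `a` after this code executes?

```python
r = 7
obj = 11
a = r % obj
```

int % int returns int (7 % 11 = 7)

int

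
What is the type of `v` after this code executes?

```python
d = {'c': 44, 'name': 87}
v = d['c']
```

Accessing dict[str, int] with key 'c' returns int value 44

int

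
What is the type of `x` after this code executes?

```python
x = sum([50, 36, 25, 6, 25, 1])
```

sum() of ints returns int

int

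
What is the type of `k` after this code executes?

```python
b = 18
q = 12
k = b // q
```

int // int returns int (18 // 12 = 1)

int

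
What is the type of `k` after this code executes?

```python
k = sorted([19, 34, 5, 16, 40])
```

sorted() always returns list

list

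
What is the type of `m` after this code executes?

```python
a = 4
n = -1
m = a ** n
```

int ** negative int returns float

float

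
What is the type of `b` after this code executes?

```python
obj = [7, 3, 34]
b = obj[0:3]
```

Slicing a list always returns a list

list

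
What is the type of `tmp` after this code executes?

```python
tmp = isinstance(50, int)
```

isinstance() returns bool

bool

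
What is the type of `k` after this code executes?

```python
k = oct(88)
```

oct() returns str representation

str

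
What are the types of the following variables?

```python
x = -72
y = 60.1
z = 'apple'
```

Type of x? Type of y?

x is int; y is float

int, float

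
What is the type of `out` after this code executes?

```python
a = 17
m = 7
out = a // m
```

int // int returns int (17 // 7 = 2)

int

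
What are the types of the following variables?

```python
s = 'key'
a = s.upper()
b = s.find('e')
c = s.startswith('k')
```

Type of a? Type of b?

str.upper() returns str; str.find() returns int

str, int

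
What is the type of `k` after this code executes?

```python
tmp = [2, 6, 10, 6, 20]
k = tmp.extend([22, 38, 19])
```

list.extend() returns None

NoneType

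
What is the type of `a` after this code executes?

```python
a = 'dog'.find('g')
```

str.find() returns int (index, or -1)

int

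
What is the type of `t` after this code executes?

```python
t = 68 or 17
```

'or' returns the first truthy value (68, which is int)

int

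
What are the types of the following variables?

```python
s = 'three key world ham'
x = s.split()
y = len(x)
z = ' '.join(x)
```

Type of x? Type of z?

str.split() returns list; str.join() returns str

list, str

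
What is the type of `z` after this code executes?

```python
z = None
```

None has type NoneType

NoneType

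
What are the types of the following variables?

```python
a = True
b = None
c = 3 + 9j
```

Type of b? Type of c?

b is NoneType; c is complex

NoneType, complex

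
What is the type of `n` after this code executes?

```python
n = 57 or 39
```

'or' returns the first truthy value (57, which is int)

int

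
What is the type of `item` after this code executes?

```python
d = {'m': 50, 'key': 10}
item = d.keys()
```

.keys() returns a dict_keys view object

dict_keys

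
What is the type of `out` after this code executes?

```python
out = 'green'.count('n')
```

str.count() returns int

int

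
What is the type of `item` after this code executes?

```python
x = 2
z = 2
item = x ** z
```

int ** positive int returns int (2 ** 2 = 4)

int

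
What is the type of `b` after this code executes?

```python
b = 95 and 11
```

'and' returns the last value when all truthy (11, which is int)

int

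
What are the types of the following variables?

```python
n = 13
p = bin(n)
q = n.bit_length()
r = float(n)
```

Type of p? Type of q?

bin() returns str; int.bit_length() returns int

str, int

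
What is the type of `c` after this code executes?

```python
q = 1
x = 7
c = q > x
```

Comparison operators return bool

bool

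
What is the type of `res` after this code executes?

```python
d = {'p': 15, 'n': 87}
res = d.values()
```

.values() returns a dict_values view object

dict_values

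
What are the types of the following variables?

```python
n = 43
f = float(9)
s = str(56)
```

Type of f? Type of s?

f is float; s is str

float, str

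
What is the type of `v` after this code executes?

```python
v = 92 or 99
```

'or' returns the first truthy value (92, which is int)

int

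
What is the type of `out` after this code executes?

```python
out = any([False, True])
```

any() returns bool

bool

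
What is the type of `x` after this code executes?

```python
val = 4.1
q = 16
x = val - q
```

float - int returns float (4.1 - 16 = -11.9)

float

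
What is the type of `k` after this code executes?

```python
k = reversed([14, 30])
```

reversed() on a list returns a list_reverseiterator

list_reverseiterator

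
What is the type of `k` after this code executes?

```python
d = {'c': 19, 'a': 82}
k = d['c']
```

Accessing dict[str, int] with key 'c' returns int value 19

int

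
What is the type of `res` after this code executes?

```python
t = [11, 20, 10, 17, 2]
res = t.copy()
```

list.copy() returns list

list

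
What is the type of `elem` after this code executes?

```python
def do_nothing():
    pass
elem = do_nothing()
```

A function with no return statement returns None

NoneType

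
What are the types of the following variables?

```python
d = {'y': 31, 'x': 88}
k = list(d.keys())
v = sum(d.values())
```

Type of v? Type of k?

sum of int values returns int; list(...) returns list

int, list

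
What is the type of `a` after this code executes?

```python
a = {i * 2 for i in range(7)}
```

A set comprehension {expr for x in iterable} produces a set

set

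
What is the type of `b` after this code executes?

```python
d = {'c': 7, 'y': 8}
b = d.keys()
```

.keys() returns a dict_keys view object

dict_keys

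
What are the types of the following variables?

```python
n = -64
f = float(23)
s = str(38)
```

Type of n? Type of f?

n is int; f is float

int, float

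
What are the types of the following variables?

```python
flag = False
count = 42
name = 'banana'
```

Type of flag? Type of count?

flag is bool; count is int

bool, int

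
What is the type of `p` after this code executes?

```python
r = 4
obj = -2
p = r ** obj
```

int ** negative int returns float

float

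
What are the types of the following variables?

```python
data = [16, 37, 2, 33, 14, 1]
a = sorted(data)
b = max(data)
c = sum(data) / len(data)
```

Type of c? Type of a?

int / int returns float; sorted() returns list

float, list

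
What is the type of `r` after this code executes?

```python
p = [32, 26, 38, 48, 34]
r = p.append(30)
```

list.append() returns None (mutates in place)

NoneType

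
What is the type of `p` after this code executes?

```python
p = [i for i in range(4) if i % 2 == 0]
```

A list comprehension [...] produces a list

list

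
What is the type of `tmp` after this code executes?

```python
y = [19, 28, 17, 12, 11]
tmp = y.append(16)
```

list.append() returns None (mutates in place)

NoneType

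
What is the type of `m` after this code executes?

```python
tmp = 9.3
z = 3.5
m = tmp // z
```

float // float returns float (floor division preserves float type)

float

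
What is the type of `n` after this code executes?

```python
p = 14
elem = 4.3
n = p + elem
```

int + float returns float (14 + 4.3 = 18.3)

float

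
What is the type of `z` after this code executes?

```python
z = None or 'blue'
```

'or' with None returns the other value ('blue', str)

str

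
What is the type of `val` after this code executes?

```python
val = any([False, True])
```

any() returns bool

bool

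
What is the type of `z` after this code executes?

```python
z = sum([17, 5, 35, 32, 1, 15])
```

sum() of ints returns int

int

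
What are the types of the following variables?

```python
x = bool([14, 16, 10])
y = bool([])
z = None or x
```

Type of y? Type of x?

bool() returns bool; bool() returns bool

bool, bool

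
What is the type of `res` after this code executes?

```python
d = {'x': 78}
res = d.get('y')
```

dict.get() returns None when key 'y' is not found and no default given

NoneType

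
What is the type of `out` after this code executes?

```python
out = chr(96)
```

chr() returns str (single character)

str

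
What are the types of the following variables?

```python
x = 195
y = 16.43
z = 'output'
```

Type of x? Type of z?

x is int; z is str

int, str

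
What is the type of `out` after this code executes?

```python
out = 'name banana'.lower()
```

str.lower() returns str

str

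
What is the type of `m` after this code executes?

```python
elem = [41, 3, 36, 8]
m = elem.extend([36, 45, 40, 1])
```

list.extend() returns None

NoneType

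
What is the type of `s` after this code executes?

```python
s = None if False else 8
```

Ternary: condition is False, else branch (8) taken → int

int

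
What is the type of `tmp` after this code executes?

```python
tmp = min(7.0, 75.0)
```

min() of floats returns float

float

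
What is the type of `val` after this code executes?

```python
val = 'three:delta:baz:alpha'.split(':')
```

str.split() returns list

list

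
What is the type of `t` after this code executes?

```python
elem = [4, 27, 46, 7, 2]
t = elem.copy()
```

list.copy() returns list

list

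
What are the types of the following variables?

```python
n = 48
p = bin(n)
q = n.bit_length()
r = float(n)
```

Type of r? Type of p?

float() returns float; bin() returns str

float, str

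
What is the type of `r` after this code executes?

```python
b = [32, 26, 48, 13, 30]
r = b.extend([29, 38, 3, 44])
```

list.extend() returns None

NoneType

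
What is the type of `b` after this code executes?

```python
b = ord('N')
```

ord() returns int (Unicode code point)

int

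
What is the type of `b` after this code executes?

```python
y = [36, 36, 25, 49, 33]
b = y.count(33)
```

list.count() returns int

int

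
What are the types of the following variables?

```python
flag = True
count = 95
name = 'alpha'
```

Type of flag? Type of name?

flag is bool; name is str

bool, str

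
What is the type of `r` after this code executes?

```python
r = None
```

None has type NoneType

NoneType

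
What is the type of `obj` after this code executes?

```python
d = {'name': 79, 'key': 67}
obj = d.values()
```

.values() returns a dict_values view object

dict_values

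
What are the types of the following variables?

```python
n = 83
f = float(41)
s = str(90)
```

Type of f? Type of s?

f is float; s is str

float, str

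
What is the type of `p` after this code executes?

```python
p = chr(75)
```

chr() returns str (single character)

str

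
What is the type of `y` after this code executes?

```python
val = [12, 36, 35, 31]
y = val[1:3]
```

Slicing a list always returns a list

list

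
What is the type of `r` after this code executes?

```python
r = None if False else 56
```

Ternary: condition is False, else branch (56) taken → int

int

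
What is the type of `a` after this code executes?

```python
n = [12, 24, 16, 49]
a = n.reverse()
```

list.reverse() returns None

NoneType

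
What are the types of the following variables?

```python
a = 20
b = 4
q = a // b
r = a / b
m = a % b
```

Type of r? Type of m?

int / int returns float; int % int returns int

float, int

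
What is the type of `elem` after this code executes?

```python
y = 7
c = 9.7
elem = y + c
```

int + float returns float (7 + 9.7 = 16.7)

float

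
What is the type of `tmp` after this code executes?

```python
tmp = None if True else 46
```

Ternary: condition is True, if branch (None) taken → NoneType

NoneType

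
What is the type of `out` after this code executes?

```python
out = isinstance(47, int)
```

isinstance() returns bool

bool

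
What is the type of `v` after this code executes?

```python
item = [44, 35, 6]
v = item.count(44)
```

list.count() returns int

int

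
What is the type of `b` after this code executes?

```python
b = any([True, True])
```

any() returns bool

bool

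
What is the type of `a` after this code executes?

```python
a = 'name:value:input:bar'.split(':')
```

str.split() returns list

list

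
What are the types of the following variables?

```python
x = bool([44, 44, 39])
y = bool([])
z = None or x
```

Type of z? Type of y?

None or <bool> returns the bool; bool() returns bool

bool, bool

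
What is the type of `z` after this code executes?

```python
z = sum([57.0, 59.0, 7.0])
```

sum() of floats returns float

float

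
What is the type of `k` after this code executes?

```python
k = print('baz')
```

print() returns None

NoneType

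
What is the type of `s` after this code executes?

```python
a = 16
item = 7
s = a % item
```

int % int returns int (16 % 7 = 2)

int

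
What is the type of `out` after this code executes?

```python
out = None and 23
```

'and' returns first falsy value (None)

NoneType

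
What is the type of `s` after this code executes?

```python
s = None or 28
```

'or' with None returns the other value (28, int)

int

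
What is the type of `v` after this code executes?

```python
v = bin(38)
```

bin() returns str representation

str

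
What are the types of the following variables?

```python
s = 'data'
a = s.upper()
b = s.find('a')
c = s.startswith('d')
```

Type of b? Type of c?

str.find() returns int; str.startswith() returns bool

int, bool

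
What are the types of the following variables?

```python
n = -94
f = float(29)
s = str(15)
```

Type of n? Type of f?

n is int; f is float

int, float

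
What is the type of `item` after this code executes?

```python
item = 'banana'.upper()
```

str.upper() returns str

str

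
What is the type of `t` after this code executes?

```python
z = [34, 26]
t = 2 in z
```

'in' operator returns bool

bool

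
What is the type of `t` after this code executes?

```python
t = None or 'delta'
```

'or' with None returns the other value ('delta', str)

str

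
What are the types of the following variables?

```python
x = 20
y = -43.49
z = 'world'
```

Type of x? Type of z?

x is int; z is str

int, str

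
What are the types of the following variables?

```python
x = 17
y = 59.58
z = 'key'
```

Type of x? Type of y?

x is int; y is float

int, float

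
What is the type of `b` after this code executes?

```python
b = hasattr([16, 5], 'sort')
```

hasattr() returns bool

bool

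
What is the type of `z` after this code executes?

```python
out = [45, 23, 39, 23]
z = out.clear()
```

list.clear() returns None

NoneType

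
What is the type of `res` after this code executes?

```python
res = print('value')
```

print() returns None

NoneType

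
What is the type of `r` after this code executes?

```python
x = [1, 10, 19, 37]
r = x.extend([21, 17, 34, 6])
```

list.extend() returns None

NoneType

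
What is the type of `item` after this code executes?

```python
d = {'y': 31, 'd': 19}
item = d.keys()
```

.keys() returns a dict_keys view object

dict_keys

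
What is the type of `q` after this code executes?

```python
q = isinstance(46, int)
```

isinstance() returns bool

bool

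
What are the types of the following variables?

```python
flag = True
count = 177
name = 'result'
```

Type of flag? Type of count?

flag is bool; count is int

bool, int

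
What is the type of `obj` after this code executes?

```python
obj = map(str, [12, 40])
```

map() returns a map iterator object

map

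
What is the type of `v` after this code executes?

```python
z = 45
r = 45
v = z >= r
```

Comparison operators return bool

bool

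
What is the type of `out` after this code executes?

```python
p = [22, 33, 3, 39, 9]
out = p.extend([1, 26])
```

list.extend() returns None

NoneType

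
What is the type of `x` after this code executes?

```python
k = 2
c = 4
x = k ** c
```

int ** positive int returns int (2 ** 4 = 16)

int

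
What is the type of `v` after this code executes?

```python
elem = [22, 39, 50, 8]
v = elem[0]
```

Indexing a list of ints returns int (elem[0] = 22)

int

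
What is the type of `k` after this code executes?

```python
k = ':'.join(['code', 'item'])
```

str.join() returns str

str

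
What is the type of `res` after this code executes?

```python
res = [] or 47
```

'or' returns first truthy value (47, which is int)

int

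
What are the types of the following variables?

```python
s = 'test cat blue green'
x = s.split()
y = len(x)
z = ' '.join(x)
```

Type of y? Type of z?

len() returns int; str.join() returns str

int, str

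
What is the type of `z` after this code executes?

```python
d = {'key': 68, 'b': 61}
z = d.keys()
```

.keys() returns a dict_keys view object

dict_keys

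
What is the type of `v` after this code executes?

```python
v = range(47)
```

range() returns a range object

range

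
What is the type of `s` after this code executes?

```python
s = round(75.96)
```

round() with no ndigits arg returns int

int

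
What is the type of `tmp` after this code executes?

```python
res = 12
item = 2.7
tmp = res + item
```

int + float returns float (12 + 2.7 = 14.7)

float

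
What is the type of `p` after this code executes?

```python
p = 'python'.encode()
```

str.encode() returns bytes

bytes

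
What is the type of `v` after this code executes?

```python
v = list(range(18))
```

list(range(...)) returns list

list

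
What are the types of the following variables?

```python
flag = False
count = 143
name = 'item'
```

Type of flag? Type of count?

flag is bool; count is int

bool, int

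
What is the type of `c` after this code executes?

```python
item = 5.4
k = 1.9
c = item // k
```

float // float returns float (floor division preserves float type)

float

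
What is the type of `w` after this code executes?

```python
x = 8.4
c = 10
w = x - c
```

float - int returns float (8.4 - 10 = -1.6)

float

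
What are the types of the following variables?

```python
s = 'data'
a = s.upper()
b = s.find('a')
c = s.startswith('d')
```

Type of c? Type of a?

str.startswith() returns bool; str.upper() returns str

bool, str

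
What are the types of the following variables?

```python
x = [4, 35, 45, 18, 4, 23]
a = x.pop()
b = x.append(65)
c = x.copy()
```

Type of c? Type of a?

list.copy() returns list; list.pop() returns the element (int)

list, int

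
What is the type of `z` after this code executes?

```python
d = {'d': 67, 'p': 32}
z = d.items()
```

dict.items() returns a dict_items view

dict_items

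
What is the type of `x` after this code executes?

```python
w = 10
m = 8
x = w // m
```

int // int returns int (10 // 8 = 1)

int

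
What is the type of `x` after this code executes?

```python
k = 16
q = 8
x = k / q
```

int / int always returns float in Python 3 (16 / 8 = 2)

float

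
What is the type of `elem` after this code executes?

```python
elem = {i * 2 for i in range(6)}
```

A set comprehension {expr for x in iterable} produces a set

set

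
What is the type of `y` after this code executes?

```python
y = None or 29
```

'or' with None returns the other value (29, int)

int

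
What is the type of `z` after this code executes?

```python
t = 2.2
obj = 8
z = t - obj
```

float - int returns float (2.2 - 8 = -5.8)

float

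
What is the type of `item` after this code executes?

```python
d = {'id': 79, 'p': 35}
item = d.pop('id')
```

dict.pop() returns the value (int)

int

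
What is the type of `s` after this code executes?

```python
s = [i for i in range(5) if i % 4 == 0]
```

A list comprehension [...] produces a list

list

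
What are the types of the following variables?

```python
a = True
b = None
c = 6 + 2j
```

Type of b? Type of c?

b is NoneType; c is complex

NoneType, complex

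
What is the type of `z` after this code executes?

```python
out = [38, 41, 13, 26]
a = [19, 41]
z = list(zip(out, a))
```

list(zip(...)) returns a list of tuples

list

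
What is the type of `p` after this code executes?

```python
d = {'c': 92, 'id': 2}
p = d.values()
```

.values() returns a dict_values view object

dict_values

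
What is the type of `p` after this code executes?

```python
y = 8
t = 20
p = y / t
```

int / int always returns float in Python 3 (8 / 20 = 0.4)

float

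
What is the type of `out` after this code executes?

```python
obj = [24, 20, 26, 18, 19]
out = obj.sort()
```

list.sort() returns None (sorts in place)

NoneType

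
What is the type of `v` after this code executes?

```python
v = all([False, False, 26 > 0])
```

all() returns bool

bool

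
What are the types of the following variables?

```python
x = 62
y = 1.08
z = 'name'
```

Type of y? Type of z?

y is float; z is str

float, str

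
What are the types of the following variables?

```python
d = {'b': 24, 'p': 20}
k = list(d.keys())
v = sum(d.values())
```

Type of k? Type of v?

list(...) returns list; sum of int values returns int

list, int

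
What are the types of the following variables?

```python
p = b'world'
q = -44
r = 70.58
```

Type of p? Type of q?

p is bytes; q is int

bytes, int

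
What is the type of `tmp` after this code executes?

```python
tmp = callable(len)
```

callable() returns bool

bool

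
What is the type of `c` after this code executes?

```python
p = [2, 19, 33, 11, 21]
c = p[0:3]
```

Slicing a list always returns a list

list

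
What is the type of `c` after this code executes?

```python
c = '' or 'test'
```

'or' returns first truthy value ('test', which is str)

str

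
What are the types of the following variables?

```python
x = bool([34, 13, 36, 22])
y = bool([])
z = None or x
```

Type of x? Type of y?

bool() returns bool; bool() returns bool

bool, bool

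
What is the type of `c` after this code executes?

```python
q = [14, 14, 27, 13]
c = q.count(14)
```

list.count() returns int

int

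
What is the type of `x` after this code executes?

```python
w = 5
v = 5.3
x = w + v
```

int + float returns float (5 + 5.3 = 10.3)

float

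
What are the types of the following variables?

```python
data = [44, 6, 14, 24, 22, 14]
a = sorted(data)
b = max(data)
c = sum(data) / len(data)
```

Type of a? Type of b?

sorted() returns list; max of ints returns int

list, int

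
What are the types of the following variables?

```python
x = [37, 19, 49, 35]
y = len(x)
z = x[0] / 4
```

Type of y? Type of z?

len() returns int; int / int returns float

int, float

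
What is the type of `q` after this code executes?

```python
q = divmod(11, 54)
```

divmod() returns a tuple (quotient, remainder)

tuple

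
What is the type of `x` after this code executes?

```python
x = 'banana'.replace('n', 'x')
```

str.replace() returns str

str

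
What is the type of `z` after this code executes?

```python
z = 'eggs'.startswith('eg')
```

str.startswith() returns bool

bool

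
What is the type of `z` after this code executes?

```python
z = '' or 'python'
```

'or' returns first truthy value ('python', which is str)

str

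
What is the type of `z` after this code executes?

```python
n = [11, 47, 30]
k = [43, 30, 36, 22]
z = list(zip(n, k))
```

list(zip(...)) returns a list of tuples

list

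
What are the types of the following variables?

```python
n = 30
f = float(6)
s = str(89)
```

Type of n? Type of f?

n is int; f is float

int, float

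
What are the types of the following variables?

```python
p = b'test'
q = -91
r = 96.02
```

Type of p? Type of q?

p is bytes; q is int

bytes, int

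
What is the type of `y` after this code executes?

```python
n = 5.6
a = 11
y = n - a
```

float - int returns float (5.6 - 11 = -5.4)

float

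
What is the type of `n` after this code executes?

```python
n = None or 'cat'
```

'or' with None returns the other value ('cat', str)

str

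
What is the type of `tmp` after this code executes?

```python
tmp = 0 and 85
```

'and' returns the first falsy value (0, which is int)

int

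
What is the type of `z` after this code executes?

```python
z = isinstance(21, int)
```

isinstance() returns bool

bool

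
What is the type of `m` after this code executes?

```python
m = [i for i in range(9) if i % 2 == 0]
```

A list comprehension [...] produces a list

list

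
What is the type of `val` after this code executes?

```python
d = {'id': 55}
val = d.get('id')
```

dict.get() returns the value (int) when key is found

int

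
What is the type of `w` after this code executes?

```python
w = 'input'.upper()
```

str.upper() returns str

str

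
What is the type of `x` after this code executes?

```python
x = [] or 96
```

'or' returns first truthy value (96, which is int)

int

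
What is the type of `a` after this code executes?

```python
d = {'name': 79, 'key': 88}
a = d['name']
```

Accessing dict[str, int] with key 'name' returns int value 79

int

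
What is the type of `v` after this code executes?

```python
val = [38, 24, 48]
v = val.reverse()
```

list.reverse() returns None

NoneType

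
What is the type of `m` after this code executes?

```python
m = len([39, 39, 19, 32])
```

len() always returns int

int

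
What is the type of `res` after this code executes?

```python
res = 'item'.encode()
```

str.encode() returns bytes

bytes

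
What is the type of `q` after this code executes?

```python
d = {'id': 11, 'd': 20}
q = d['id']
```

Accessing dict[str, int] with key 'id' returns int value 11

int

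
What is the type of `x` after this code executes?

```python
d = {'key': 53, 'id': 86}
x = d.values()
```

.values() returns a dict_values view object

dict_values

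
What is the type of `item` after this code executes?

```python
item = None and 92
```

'and' returns first falsy value (None)

NoneType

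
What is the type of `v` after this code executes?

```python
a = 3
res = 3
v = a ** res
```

int ** positive int returns int (3 ** 3 = 27)

int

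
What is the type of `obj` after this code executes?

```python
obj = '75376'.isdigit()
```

str.isdigit() returns bool

bool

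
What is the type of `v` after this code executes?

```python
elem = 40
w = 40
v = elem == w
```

Equality comparison returns bool

bool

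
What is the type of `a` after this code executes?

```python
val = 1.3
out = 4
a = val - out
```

float - int returns float (1.3 - 4 = -2.7)

float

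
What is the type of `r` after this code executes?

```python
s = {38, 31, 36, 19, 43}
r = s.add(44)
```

set.add() returns None (mutates in place)

NoneType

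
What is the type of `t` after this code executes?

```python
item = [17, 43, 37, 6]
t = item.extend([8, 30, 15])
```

list.extend() returns None

NoneType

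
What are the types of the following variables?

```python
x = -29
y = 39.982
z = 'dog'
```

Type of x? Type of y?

x is int; y is float

int, float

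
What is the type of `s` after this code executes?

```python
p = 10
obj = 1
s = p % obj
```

int % int returns int (10 % 1 = 0)

int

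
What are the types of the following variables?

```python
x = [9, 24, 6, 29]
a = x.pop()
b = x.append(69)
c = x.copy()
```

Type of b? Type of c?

list.append() returns None; list.copy() returns list

NoneType, list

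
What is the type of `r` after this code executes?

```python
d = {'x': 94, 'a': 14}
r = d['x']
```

Accessing dict[str, int] with key 'x' returns int value 94

int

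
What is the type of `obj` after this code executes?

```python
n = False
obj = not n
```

'not' always returns bool

bool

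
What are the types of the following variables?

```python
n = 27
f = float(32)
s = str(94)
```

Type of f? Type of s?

f is float; s is str

float, str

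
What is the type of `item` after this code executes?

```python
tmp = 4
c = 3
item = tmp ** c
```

int ** positive int returns int (4 ** 3 = 64)

int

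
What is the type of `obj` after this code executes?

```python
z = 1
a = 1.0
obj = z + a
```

int + float returns float (1 + 1.0 = 2.0)

float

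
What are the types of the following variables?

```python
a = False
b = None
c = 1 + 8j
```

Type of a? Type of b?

a is bool; b is NoneType

bool, NoneType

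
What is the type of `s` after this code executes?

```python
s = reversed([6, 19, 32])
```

reversed() on a list returns a list_reverseiterator

list_reverseiterator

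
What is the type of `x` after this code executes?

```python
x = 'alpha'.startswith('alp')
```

str.startswith() returns bool

bool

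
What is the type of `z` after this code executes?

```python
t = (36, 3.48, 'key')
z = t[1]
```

Index 1 of tuple is 3.48 which is float

float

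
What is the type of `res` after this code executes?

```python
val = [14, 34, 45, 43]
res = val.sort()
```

list.sort() returns None (sorts in place)

NoneType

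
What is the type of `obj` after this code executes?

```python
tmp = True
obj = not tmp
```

'not' always returns bool

bool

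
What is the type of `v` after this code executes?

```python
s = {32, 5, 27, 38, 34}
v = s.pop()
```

Popping from a set of ints returns int

int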